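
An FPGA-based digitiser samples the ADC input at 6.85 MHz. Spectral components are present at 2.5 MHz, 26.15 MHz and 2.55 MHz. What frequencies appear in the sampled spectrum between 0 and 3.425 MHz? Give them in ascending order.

1.25 MHz, 2.5 MHz, 2.55 MHz

fs/2 = 3.425 MHz.
2.5 MHz ≤ fs/2 = 3.425 MHz, passes unchanged.
26.15 MHz mod fs = 5.6 MHz.
5.6 MHz > fs/2 = 3.425 MHz, folds to fs − 5.6 MHz = 1.25 MHz.
2.55 MHz ≤ fs/2 = 3.425 MHz, passes unchanged.
Distinct values: {1.25 MHz, 2.5 MHz, 2.55 MHz}.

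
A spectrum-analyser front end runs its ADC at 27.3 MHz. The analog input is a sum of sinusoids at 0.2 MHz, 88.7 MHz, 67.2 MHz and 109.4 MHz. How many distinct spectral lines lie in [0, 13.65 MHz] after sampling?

3

fs/2 = 13.65 MHz.
0.2 MHz ≤ fs/2 = 13.65 MHz, passes unchanged.
88.7 MHz mod fs = 6.8 MHz.
6.8 MHz ≤ fs/2 = 13.65 MHz, appears at 6.8 MHz.
67.2 MHz mod fs = 12.6 MHz.
12.6 MHz ≤ fs/2 = 13.65 MHz, appears at 12.6 MHz.
109.4 MHz mod fs = 0.2 MHz.
0.2 MHz ≤ fs/2 = 13.65 MHz, appears at 0.2 MHz.
Distinct values: {0.2 MHz, 6.8 MHz, 12.6 MHz} → 3.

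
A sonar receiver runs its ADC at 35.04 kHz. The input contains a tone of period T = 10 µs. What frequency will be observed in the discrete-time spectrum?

T = 10 µs → f = 1/T = 100 kHz.
100 kHz mod fs = 29.92 kHz.
29.92 kHz > fs/2 = 17.52 kHz, folds to fs − 29.92 kHz = 5.12 kHz.

5.12 kHz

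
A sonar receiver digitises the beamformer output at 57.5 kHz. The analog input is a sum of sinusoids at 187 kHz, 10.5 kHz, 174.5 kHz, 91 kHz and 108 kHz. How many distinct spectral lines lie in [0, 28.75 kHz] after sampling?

5

fs/2 = 28.75 kHz.
187 kHz mod fs = 14.5 kHz.
14.5 kHz ≤ fs/2 = 28.75 kHz, appears at 14.5 kHz.
10.5 kHz ≤ fs/2 = 28.75 kHz, passes unchanged.
174.5 kHz mod fs = 2 kHz.
2 kHz ≤ fs/2 = 28.75 kHz, appears at 2 kHz.
91 kHz mod fs = 33.5 kHz.
33.5 kHz > fs/2 = 28.75 kHz, folds to fs − 33.5 kHz = 24 kHz.
108 kHz mod fs = 50.5 kHz.
50.5 kHz > fs/2 = 28.75 kHz, folds to fs − 50.5 kHz = 7 kHz.
Distinct values: {2 kHz, 7 kHz, 10.5 kHz, 14.5 kHz, 24 kHz} → 5.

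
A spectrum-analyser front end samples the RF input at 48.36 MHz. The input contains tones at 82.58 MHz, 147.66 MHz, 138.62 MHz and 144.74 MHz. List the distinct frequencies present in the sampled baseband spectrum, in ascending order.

fs/2 = 24.18 MHz.
82.58 MHz mod fs = 34.22 MHz.
34.22 MHz > fs/2 = 24.18 MHz, folds to fs − 34.22 MHz = 14.14 MHz.
147.66 MHz mod fs = 2.58 MHz.
2.58 MHz ≤ fs/2 = 24.18 MHz, appears at 2.58 MHz.
138.62 MHz mod fs = 41.9 MHz.
41.9 MHz > fs/2 = 24.18 MHz, folds to fs − 41.9 MHz = 6.46 MHz.
144.74 MHz mod fs = 48.02 MHz.
48.02 MHz > fs/2 = 24.18 MHz, folds to fs − 48.02 MHz = 0.34 MHz.
Distinct values: {0.34 MHz, 2.58 MHz, 6.46 MHz, 14.14 MHz}.

0.34 MHz, 2.58 MHz, 6.46 MHz, 14.14 MHz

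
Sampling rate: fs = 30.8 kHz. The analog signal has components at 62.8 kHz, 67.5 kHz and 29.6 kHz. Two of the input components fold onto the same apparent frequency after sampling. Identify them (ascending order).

29.6 kHz, 62.8 kHz

fs/2 = 15.4 kHz.
62.8 kHz mod fs = 1.2 kHz.
1.2 kHz ≤ fs/2 = 15.4 kHz, appears at 1.2 kHz.
67.5 kHz mod fs = 5.9 kHz.
5.9 kHz ≤ fs/2 = 15.4 kHz, appears at 5.9 kHz.
29.6 kHz > fs/2 = 15.4 kHz, folds to fs − 29.6 kHz = 1.2 kHz.
29.6 kHz and 62.8 kHz both map to 1.2 kHz.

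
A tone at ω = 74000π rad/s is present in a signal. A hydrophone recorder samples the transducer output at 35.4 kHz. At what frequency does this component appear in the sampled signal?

ω = 74000π rad/s → f = ω/(2π) = 37000 Hz = 37 kHz.
37 kHz mod fs = 1.6 kHz.
1.6 kHz ≤ fs/2 = 17.7 kHz, appears at 1.6 kHz.

1.6 kHz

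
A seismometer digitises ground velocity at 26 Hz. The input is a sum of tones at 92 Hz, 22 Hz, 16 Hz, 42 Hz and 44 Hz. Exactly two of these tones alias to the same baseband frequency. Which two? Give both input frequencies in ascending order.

fs/2 = 13 Hz.
92 Hz mod fs = 14 Hz.
14 Hz > fs/2 = 13 Hz, folds to fs − 14 Hz = 12 Hz.
22 Hz > fs/2 = 13 Hz, folds to fs − 22 Hz = 4 Hz.
16 Hz > fs/2 = 13 Hz, folds to fs − 16 Hz = 10 Hz.
42 Hz mod fs = 16 Hz.
16 Hz > fs/2 = 13 Hz, folds to fs − 16 Hz = 10 Hz.
44 Hz mod fs = 18 Hz.
18 Hz > fs/2 = 13 Hz, folds to fs − 18 Hz = 8 Hz.
16 Hz and 42 Hz both map to 10 Hz.

16 Hz, 42 Hz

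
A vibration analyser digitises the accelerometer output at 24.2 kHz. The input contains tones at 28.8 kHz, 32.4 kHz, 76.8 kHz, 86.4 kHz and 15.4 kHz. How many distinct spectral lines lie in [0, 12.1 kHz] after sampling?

fs/2 = 12.1 kHz.
28.8 kHz mod fs = 4.6 kHz.
4.6 kHz ≤ fs/2 = 12.1 kHz, appears at 4.6 kHz.
32.4 kHz mod fs = 8.2 kHz.
8.2 kHz ≤ fs/2 = 12.1 kHz, appears at 8.2 kHz.
76.8 kHz mod fs = 4.2 kHz.
4.2 kHz ≤ fs/2 = 12.1 kHz, appears at 4.2 kHz.
86.4 kHz mod fs = 13.8 kHz.
13.8 kHz > fs/2 = 12.1 kHz, folds to fs − 13.8 kHz = 10.4 kHz.
15.4 kHz > fs/2 = 12.1 kHz, folds to fs − 15.4 kHz = 8.8 kHz.
Distinct values: {4.2 kHz, 4.6 kHz, 8.2 kHz, 8.8 kHz, 10.4 kHz} → 5.

5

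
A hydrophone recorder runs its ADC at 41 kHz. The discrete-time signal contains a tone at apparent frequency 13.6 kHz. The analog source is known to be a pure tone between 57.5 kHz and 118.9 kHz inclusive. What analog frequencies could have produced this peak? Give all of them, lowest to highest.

Frequencies that alias to 13.6 kHz are k·fs ± 13.6 kHz for integer k ≥ 0.
k=0: 13.6 kHz.
k=1: 27.4 kHz, 54.6 kHz.
k=2: 68.4 kHz, 95.6 kHz.
k=3: 109.4 kHz, 136.6 kHz.
k=4: 150.4 kHz, 177.6 kHz.
Within [57.5 kHz, 118.9 kHz]: 68.4 kHz, 95.6 kHz, 109.4 kHz.

68.4 kHz, 95.6 kHz, 109.4 kHz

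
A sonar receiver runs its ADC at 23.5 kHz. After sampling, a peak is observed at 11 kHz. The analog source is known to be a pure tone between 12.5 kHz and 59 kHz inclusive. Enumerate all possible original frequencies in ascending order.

Frequencies that alias to 11 kHz are k·fs ± 11 kHz for integer k ≥ 0.
k=0: 11 kHz.
k=1: 12.5 kHz, 34.5 kHz.
k=2: 36 kHz, 58 kHz.
k=3: 59.5 kHz, 81.5 kHz.
Within [12.5 kHz, 59 kHz]: 12.5 kHz, 34.5 kHz, 36 kHz, 58 kHz.

12.5 kHz, 34.5 kHz, 36 kHz, 58 kHz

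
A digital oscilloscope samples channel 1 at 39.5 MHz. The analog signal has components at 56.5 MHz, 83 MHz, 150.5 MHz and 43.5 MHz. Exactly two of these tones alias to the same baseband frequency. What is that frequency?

4 MHz

fs/2 = 19.75 MHz.
56.5 MHz mod fs = 17 MHz.
17 MHz ≤ fs/2 = 19.75 MHz, appears at 17 MHz.
83 MHz mod fs = 4 MHz.
4 MHz ≤ fs/2 = 19.75 MHz, appears at 4 MHz.
150.5 MHz mod fs = 32 MHz.
32 MHz > fs/2 = 19.75 MHz, folds to fs − 32 MHz = 7.5 MHz.
43.5 MHz mod fs = 4 MHz.
4 MHz ≤ fs/2 = 19.75 MHz, appears at 4 MHz.
43.5 MHz and 83 MHz both map to 4 MHz.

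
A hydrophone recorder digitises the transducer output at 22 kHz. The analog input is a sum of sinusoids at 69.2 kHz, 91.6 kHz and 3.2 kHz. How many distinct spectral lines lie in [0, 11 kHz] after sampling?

fs/2 = 11 kHz.
69.2 kHz mod fs = 3.2 kHz.
3.2 kHz ≤ fs/2 = 11 kHz, appears at 3.2 kHz.
91.6 kHz mod fs = 3.6 kHz.
3.6 kHz ≤ fs/2 = 11 kHz, appears at 3.6 kHz.
3.2 kHz ≤ fs/2 = 11 kHz, passes unchanged.
Distinct values: {3.2 kHz, 3.6 kHz} → 2.

2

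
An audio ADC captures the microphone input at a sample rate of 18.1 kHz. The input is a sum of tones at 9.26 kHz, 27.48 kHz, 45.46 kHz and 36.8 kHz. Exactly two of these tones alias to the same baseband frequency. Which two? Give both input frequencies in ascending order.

fs/2 = 9.05 kHz.
9.26 kHz > fs/2 = 9.05 kHz, folds to fs − 9.26 kHz = 8.84 kHz.
27.48 kHz mod fs = 9.38 kHz.
9.38 kHz > fs/2 = 9.05 kHz, folds to fs − 9.38 kHz = 8.72 kHz.
45.46 kHz mod fs = 9.26 kHz.
9.26 kHz > fs/2 = 9.05 kHz, folds to fs − 9.26 kHz = 8.84 kHz.
36.8 kHz mod fs = 0.6 kHz.
0.6 kHz ≤ fs/2 = 9.05 kHz, appears at 0.6 kHz.
9.26 kHz and 45.46 kHz both map to 8.84 kHz.

9.26 kHz, 45.46 kHz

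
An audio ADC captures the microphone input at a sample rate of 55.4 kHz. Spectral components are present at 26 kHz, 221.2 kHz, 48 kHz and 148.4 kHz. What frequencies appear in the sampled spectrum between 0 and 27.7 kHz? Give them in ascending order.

0.4 kHz, 7.4 kHz, 17.8 kHz, 26 kHz

fs/2 = 27.7 kHz.
26 kHz ≤ fs/2 = 27.7 kHz, passes unchanged.
221.2 kHz mod fs = 55 kHz.
55 kHz > fs/2 = 27.7 kHz, folds to fs − 55 kHz = 0.4 kHz.
48 kHz > fs/2 = 27.7 kHz, folds to fs − 48 kHz = 7.4 kHz.
148.4 kHz mod fs = 37.6 kHz.
37.6 kHz > fs/2 = 27.7 kHz, folds to fs − 37.6 kHz = 17.8 kHz.
Distinct values: {0.4 kHz, 7.4 kHz, 17.8 kHz, 26 kHz}.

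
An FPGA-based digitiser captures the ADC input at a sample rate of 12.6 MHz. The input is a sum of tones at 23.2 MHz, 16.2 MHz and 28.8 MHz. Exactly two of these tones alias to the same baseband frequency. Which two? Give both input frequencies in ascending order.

fs/2 = 6.3 MHz.
23.2 MHz mod fs = 10.6 MHz.
10.6 MHz > fs/2 = 6.3 MHz, folds to fs − 10.6 MHz = 2 MHz.
16.2 MHz mod fs = 3.6 MHz.
3.6 MHz ≤ fs/2 = 6.3 MHz, appears at 3.6 MHz.
28.8 MHz mod fs = 3.6 MHz.
3.6 MHz ≤ fs/2 = 6.3 MHz, appears at 3.6 MHz.
16.2 MHz and 28.8 MHz both map to 3.6 MHz.

16.2 MHz, 28.8 MHz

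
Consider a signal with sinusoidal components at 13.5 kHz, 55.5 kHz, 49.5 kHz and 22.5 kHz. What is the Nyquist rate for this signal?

111 kHz

Highest-frequency component: 55.5 kHz.
Nyquist rate = 2 × 55.5 kHz = 111 kHz.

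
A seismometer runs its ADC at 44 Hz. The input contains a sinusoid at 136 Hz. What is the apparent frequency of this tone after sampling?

136 Hz mod fs = 4 Hz.
4 Hz ≤ fs/2 = 22 Hz, appears at 4 Hz.

4 Hz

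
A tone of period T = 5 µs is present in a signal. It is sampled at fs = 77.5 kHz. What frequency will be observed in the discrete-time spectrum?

32.5 kHz

T = 5 µs → f = 1/T = 200 kHz.
200 kHz mod fs = 45 kHz.
45 kHz > fs/2 = 38.75 kHz, folds to fs − 45 kHz = 32.5 kHz.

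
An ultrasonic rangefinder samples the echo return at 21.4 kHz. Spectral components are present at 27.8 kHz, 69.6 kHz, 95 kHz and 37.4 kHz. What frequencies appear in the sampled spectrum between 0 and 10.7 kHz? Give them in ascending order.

5.4 kHz, 6.4 kHz, 9.4 kHz

fs/2 = 10.7 kHz.
27.8 kHz mod fs = 6.4 kHz.
6.4 kHz ≤ fs/2 = 10.7 kHz, appears at 6.4 kHz.
69.6 kHz mod fs = 5.4 kHz.
5.4 kHz ≤ fs/2 = 10.7 kHz, appears at 5.4 kHz.
95 kHz mod fs = 9.4 kHz.
9.4 kHz ≤ fs/2 = 10.7 kHz, appears at 9.4 kHz.
37.4 kHz mod fs = 16 kHz.
16 kHz > fs/2 = 10.7 kHz, folds to fs − 16 kHz = 5.4 kHz.
Distinct values: {5.4 kHz, 6.4 kHz, 9.4 kHz}.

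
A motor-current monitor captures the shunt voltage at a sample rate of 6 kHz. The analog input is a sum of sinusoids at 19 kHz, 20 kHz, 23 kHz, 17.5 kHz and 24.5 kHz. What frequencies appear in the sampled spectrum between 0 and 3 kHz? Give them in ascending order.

fs/2 = 3 kHz.
19 kHz mod fs = 1 kHz.
1 kHz ≤ fs/2 = 3 kHz, appears at 1 kHz.
20 kHz mod fs = 2 kHz.
2 kHz ≤ fs/2 = 3 kHz, appears at 2 kHz.
23 kHz mod fs = 5 kHz.
5 kHz > fs/2 = 3 kHz, folds to fs − 5 kHz = 1 kHz.
17.5 kHz mod fs = 5.5 kHz.
5.5 kHz > fs/2 = 3 kHz, folds to fs − 5.5 kHz = 0.5 kHz.
24.5 kHz mod fs = 0.5 kHz.
0.5 kHz ≤ fs/2 = 3 kHz, appears at 0.5 kHz.
Distinct values: {0.5 kHz, 1 kHz, 2 kHz}.

0.5 kHz, 1 kHz, 2 kHz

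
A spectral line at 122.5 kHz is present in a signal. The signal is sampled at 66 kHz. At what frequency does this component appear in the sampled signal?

9.5 kHz

122.5 kHz mod fs = 56.5 kHz.
56.5 kHz > fs/2 = 33 kHz, folds to fs − 56.5 kHz = 9.5 kHz.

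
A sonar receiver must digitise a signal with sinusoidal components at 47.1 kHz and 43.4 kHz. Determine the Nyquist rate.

Highest-frequency component: 47.1 kHz.
Nyquist rate = 2 × 47.1 kHz = 94.2 kHz.

94.2 kHz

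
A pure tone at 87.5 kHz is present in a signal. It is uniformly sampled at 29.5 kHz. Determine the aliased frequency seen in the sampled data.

87.5 kHz mod fs = 28.5 kHz.
28.5 kHz > fs/2 = 14.75 kHz, folds to fs − 28.5 kHz = 1 kHz.

1 kHz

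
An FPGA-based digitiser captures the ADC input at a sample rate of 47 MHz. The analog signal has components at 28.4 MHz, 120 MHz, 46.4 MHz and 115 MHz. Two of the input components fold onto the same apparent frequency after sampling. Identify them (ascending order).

115 MHz, 120 MHz

fs/2 = 23.5 MHz.
28.4 MHz > fs/2 = 23.5 MHz, folds to fs − 28.4 MHz = 18.6 MHz.
120 MHz mod fs = 26 MHz.
26 MHz > fs/2 = 23.5 MHz, folds to fs − 26 MHz = 21 MHz.
46.4 MHz > fs/2 = 23.5 MHz, folds to fs − 46.4 MHz = 0.6 MHz.
115 MHz mod fs = 21 MHz.
21 MHz ≤ fs/2 = 23.5 MHz, appears at 21 MHz.
115 MHz and 120 MHz both map to 21 MHz.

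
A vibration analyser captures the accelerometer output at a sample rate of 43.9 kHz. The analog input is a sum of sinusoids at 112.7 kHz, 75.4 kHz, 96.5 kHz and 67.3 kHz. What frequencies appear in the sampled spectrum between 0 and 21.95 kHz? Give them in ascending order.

8.7 kHz, 12.4 kHz, 19 kHz, 20.5 kHz

fs/2 = 21.95 kHz.
112.7 kHz mod fs = 24.9 kHz.
24.9 kHz > fs/2 = 21.95 kHz, folds to fs − 24.9 kHz = 19 kHz.
75.4 kHz mod fs = 31.5 kHz.
31.5 kHz > fs/2 = 21.95 kHz, folds to fs − 31.5 kHz = 12.4 kHz.
96.5 kHz mod fs = 8.7 kHz.
8.7 kHz ≤ fs/2 = 21.95 kHz, appears at 8.7 kHz.
67.3 kHz mod fs = 23.4 kHz.
23.4 kHz > fs/2 = 21.95 kHz, folds to fs − 23.4 kHz = 20.5 kHz.
Distinct values: {8.7 kHz, 12.4 kHz, 19 kHz, 20.5 kHz}.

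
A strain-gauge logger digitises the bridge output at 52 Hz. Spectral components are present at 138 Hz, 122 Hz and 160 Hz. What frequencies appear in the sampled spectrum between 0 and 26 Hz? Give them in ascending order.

4 Hz, 18 Hz

fs/2 = 26 Hz.
138 Hz mod fs = 34 Hz.
34 Hz > fs/2 = 26 Hz, folds to fs − 34 Hz = 18 Hz.
122 Hz mod fs = 18 Hz.
18 Hz ≤ fs/2 = 26 Hz, appears at 18 Hz.
160 Hz mod fs = 4 Hz.
4 Hz ≤ fs/2 = 26 Hz, appears at 4 Hz.
Distinct values: {4 Hz, 18 Hz}.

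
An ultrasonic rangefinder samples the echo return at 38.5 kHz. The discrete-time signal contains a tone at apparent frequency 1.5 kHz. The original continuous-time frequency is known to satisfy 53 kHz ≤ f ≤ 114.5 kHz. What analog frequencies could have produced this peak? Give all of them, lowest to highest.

Frequencies that alias to 1.5 kHz are k·fs ± 1.5 kHz for integer k ≥ 0.
k=0: 1.5 kHz.
k=1: 37 kHz, 40 kHz.
k=2: 75.5 kHz, 78.5 kHz.
k=3: 114 kHz, 117 kHz.
k=4: 152.5 kHz, 155.5 kHz.
Within [53 kHz, 114.5 kHz]: 75.5 kHz, 78.5 kHz, 114 kHz.

75.5 kHz, 78.5 kHz, 114 kHz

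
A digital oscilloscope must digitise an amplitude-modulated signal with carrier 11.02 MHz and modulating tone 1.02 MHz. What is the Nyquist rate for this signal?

24.08 MHz

AM sidebands sit at fc ± fm = 10 MHz and 12.04 MHz.
Highest-frequency component: 12.04 MHz.
Nyquist rate = 2 × 12.04 MHz = 24.08 MHz.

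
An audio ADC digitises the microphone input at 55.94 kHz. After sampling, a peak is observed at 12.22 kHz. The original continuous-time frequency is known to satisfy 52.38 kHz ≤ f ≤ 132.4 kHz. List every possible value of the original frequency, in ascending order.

Frequencies that alias to 12.22 kHz are k·fs ± 12.22 kHz for integer k ≥ 0.
k=0: 12.22 kHz.
k=1: 43.72 kHz, 68.16 kHz.
k=2: 99.66 kHz, 124.1 kHz.
k=3: 155.6 kHz, 180.04 kHz.
Within [52.38 kHz, 132.4 kHz]: 68.16 kHz, 99.66 kHz, 124.1 kHz.

68.16 kHz, 99.66 kHz, 124.1 kHz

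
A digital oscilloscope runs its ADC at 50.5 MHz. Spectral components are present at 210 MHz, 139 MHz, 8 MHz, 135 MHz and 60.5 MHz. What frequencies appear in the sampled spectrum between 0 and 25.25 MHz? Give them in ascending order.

8 MHz, 10 MHz, 12.5 MHz, 16.5 MHz

fs/2 = 25.25 MHz.
210 MHz mod fs = 8 MHz.
8 MHz ≤ fs/2 = 25.25 MHz, appears at 8 MHz.
139 MHz mod fs = 38 MHz.
38 MHz > fs/2 = 25.25 MHz, folds to fs − 38 MHz = 12.5 MHz.
8 MHz ≤ fs/2 = 25.25 MHz, passes unchanged.
135 MHz mod fs = 34 MHz.
34 MHz > fs/2 = 25.25 MHz, folds to fs − 34 MHz = 16.5 MHz.
60.5 MHz mod fs = 10 MHz.
10 MHz ≤ fs/2 = 25.25 MHz, appears at 10 MHz.
Distinct values: {8 MHz, 10 MHz, 12.5 MHz, 16.5 MHz}.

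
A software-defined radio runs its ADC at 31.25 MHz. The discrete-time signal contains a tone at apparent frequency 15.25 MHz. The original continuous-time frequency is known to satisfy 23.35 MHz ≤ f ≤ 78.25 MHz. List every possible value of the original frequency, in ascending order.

Frequencies that alias to 15.25 MHz are k·fs ± 15.25 MHz for integer k ≥ 0.
k=0: 15.25 MHz.
k=1: 16 MHz, 46.5 MHz.
k=2: 47.25 MHz, 77.75 MHz.
k=3: 78.5 MHz, 109 MHz.
Within [23.35 MHz, 78.25 MHz]: 46.5 MHz, 47.25 MHz, 77.75 MHz.

46.5 MHz, 47.25 MHz, 77.75 MHz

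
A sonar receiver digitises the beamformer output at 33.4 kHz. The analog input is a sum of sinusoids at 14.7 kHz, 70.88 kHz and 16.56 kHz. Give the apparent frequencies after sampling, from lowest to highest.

fs/2 = 16.7 kHz.
14.7 kHz ≤ fs/2 = 16.7 kHz, passes unchanged.
70.88 kHz mod fs = 4.08 kHz.
4.08 kHz ≤ fs/2 = 16.7 kHz, appears at 4.08 kHz.
16.56 kHz ≤ fs/2 = 16.7 kHz, passes unchanged.
Distinct values: {4.08 kHz, 14.7 kHz, 16.56 kHz}.

4.08 kHz, 14.7 kHz, 16.56 kHz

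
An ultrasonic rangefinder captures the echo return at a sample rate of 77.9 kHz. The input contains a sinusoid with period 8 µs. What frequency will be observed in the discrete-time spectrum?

30.8 kHz

T = 8 µs → f = 1/T = 125 kHz.
125 kHz mod fs = 47.1 kHz.
47.1 kHz > fs/2 = 38.95 kHz, folds to fs − 47.1 kHz = 30.8 kHz.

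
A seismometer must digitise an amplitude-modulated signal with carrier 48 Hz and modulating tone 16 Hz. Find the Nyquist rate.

128 Hz

AM sidebands sit at fc ± fm = 32 Hz and 64 Hz.
Highest-frequency component: 64 Hz.
Nyquist rate = 2 × 64 Hz = 128 Hz.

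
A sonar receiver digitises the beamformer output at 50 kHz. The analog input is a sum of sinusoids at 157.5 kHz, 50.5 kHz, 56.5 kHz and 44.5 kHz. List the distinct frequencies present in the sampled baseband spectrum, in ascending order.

fs/2 = 25 kHz.
157.5 kHz mod fs = 7.5 kHz.
7.5 kHz ≤ fs/2 = 25 kHz, appears at 7.5 kHz.
50.5 kHz mod fs = 0.5 kHz.
0.5 kHz ≤ fs/2 = 25 kHz, appears at 0.5 kHz.
56.5 kHz mod fs = 6.5 kHz.
6.5 kHz ≤ fs/2 = 25 kHz, appears at 6.5 kHz.
44.5 kHz > fs/2 = 25 kHz, folds to fs − 44.5 kHz = 5.5 kHz.
Distinct values: {0.5 kHz, 5.5 kHz, 6.5 kHz, 7.5 kHz}.

0.5 kHz, 5.5 kHz, 6.5 kHz, 7.5 kHz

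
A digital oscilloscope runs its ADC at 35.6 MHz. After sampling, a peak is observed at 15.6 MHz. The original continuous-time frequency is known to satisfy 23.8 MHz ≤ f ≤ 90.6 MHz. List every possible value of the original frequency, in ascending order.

Frequencies that alias to 15.6 MHz are k·fs ± 15.6 MHz for integer k ≥ 0.
k=0: 15.6 MHz.
k=1: 20 MHz, 51.2 MHz.
k=2: 55.6 MHz, 86.8 MHz.
k=3: 91.2 MHz, 122.4 MHz.
Within [23.8 MHz, 90.6 MHz]: 51.2 MHz, 55.6 MHz, 86.8 MHz.

51.2 MHz, 55.6 MHz, 86.8 MHz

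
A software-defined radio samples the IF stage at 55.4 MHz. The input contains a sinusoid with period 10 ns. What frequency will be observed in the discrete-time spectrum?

10.8 MHz

T = 10 ns → f = 1/T = 100 MHz.
100 MHz mod fs = 44.6 MHz.
44.6 MHz > fs/2 = 27.7 MHz, folds to fs − 44.6 MHz = 10.8 MHz.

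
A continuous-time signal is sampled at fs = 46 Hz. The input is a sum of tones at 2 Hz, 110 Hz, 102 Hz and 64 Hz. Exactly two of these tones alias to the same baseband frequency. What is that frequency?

fs/2 = 23 Hz.
2 Hz ≤ fs/2 = 23 Hz, passes unchanged.
110 Hz mod fs = 18 Hz.
18 Hz ≤ fs/2 = 23 Hz, appears at 18 Hz.
102 Hz mod fs = 10 Hz.
10 Hz ≤ fs/2 = 23 Hz, appears at 10 Hz.
64 Hz mod fs = 18 Hz.
18 Hz ≤ fs/2 = 23 Hz, appears at 18 Hz.
64 Hz and 110 Hz both map to 18 Hz.

18 Hz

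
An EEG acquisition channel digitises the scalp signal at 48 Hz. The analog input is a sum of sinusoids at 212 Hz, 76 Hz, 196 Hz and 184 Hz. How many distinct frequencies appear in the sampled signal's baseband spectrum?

fs/2 = 24 Hz.
212 Hz mod fs = 20 Hz.
20 Hz ≤ fs/2 = 24 Hz, appears at 20 Hz.
76 Hz mod fs = 28 Hz.
28 Hz > fs/2 = 24 Hz, folds to fs − 28 Hz = 20 Hz.
196 Hz mod fs = 4 Hz.
4 Hz ≤ fs/2 = 24 Hz, appears at 4 Hz.
184 Hz mod fs = 40 Hz.
40 Hz > fs/2 = 24 Hz, folds to fs − 40 Hz = 8 Hz.
Distinct values: {4 Hz, 8 Hz, 20 Hz} → 3.

3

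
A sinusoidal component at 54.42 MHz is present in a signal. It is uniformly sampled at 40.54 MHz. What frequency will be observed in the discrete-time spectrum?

54.42 MHz mod fs = 13.88 MHz.
13.88 MHz ≤ fs/2 = 20.27 MHz, appears at 13.88 MHz.

13.88 MHz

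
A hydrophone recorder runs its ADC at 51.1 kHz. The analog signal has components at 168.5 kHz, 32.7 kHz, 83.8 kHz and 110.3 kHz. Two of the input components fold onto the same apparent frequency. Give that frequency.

fs/2 = 25.55 kHz.
168.5 kHz mod fs = 15.2 kHz.
15.2 kHz ≤ fs/2 = 25.55 kHz, appears at 15.2 kHz.
32.7 kHz > fs/2 = 25.55 kHz, folds to fs − 32.7 kHz = 18.4 kHz.
83.8 kHz mod fs = 32.7 kHz.
32.7 kHz > fs/2 = 25.55 kHz, folds to fs − 32.7 kHz = 18.4 kHz.
110.3 kHz mod fs = 8.1 kHz.
8.1 kHz ≤ fs/2 = 25.55 kHz, appears at 8.1 kHz.
32.7 kHz and 83.8 kHz both map to 18.4 kHz.

18.4 kHz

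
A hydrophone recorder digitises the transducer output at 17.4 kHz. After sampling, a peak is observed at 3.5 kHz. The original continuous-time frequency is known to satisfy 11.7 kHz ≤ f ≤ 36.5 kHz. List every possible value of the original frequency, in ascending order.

Frequencies that alias to 3.5 kHz are k·fs ± 3.5 kHz for integer k ≥ 0.
k=0: 3.5 kHz.
k=1: 13.9 kHz, 20.9 kHz.
k=2: 31.3 kHz, 38.3 kHz.
k=3: 48.7 kHz, 55.7 kHz.
Within [11.7 kHz, 36.5 kHz]: 13.9 kHz, 20.9 kHz, 31.3 kHz.

13.9 kHz, 20.9 kHz, 31.3 kHz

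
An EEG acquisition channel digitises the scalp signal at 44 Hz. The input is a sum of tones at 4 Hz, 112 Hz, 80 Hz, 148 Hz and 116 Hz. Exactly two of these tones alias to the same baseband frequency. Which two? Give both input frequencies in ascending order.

fs/2 = 22 Hz.
4 Hz ≤ fs/2 = 22 Hz, passes unchanged.
112 Hz mod fs = 24 Hz.
24 Hz > fs/2 = 22 Hz, folds to fs − 24 Hz = 20 Hz.
80 Hz mod fs = 36 Hz.
36 Hz > fs/2 = 22 Hz, folds to fs − 36 Hz = 8 Hz.
148 Hz mod fs = 16 Hz.
16 Hz ≤ fs/2 = 22 Hz, appears at 16 Hz.
116 Hz mod fs = 28 Hz.
28 Hz > fs/2 = 22 Hz, folds to fs − 28 Hz = 16 Hz.
116 Hz and 148 Hz both map to 16 Hz.

116 Hz, 148 Hz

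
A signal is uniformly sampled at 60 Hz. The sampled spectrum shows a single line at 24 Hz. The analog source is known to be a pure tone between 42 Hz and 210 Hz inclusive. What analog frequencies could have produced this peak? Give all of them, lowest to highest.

84 Hz, 96 Hz, 144 Hz, 156 Hz, 204 Hz

Frequencies that alias to 24 Hz are k·fs ± 24 Hz for integer k ≥ 0.
k=0: 24 Hz.
k=1: 36 Hz, 84 Hz.
k=2: 96 Hz, 144 Hz.
k=3: 156 Hz, 204 Hz.
k=4: 216 Hz, 264 Hz.
Within [42 Hz, 210 Hz]: 84 Hz, 96 Hz, 144 Hz, 156 Hz, 204 Hz.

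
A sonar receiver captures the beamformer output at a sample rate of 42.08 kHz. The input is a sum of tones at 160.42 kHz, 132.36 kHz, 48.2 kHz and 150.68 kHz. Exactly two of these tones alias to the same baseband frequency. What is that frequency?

6.12 kHz

fs/2 = 21.04 kHz.
160.42 kHz mod fs = 34.18 kHz.
34.18 kHz > fs/2 = 21.04 kHz, folds to fs − 34.18 kHz = 7.9 kHz.
132.36 kHz mod fs = 6.12 kHz.
6.12 kHz ≤ fs/2 = 21.04 kHz, appears at 6.12 kHz.
48.2 kHz mod fs = 6.12 kHz.
6.12 kHz ≤ fs/2 = 21.04 kHz, appears at 6.12 kHz.
150.68 kHz mod fs = 24.44 kHz.
24.44 kHz > fs/2 = 21.04 kHz, folds to fs − 24.44 kHz = 17.64 kHz.
48.2 kHz and 132.36 kHz both map to 6.12 kHz.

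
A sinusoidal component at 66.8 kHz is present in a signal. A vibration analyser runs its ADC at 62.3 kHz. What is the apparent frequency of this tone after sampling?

66.8 kHz mod fs = 4.5 kHz.
4.5 kHz ≤ fs/2 = 31.15 kHz, appears at 4.5 kHz.

4.5 kHz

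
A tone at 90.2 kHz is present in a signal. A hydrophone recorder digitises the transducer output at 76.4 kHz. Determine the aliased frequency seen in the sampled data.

90.2 kHz mod fs = 13.8 kHz.
13.8 kHz ≤ fs/2 = 38.2 kHz, appears at 13.8 kHz.

13.8 kHz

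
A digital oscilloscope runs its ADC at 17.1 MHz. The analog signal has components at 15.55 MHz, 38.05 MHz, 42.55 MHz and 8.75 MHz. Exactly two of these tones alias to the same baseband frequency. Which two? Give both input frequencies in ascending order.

8.75 MHz, 42.55 MHz

fs/2 = 8.55 MHz.
15.55 MHz > fs/2 = 8.55 MHz, folds to fs − 15.55 MHz = 1.55 MHz.
38.05 MHz mod fs = 3.85 MHz.
3.85 MHz ≤ fs/2 = 8.55 MHz, appears at 3.85 MHz.
42.55 MHz mod fs = 8.35 MHz.
8.35 MHz ≤ fs/2 = 8.55 MHz, appears at 8.35 MHz.
8.75 MHz > fs/2 = 8.55 MHz, folds to fs − 8.75 MHz = 8.35 MHz.
8.75 MHz and 42.55 MHz both map to 8.35 MHz.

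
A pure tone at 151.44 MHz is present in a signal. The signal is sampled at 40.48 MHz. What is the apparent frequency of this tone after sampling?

10.48 MHz

151.44 MHz mod fs = 30 MHz.
30 MHz > fs/2 = 20.24 MHz, folds to fs − 30 MHz = 10.48 MHz.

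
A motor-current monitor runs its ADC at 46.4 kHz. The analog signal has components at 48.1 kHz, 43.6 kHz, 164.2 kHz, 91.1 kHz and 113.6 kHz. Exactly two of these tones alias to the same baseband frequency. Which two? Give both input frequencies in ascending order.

48.1 kHz, 91.1 kHz

fs/2 = 23.2 kHz.
48.1 kHz mod fs = 1.7 kHz.
1.7 kHz ≤ fs/2 = 23.2 kHz, appears at 1.7 kHz.
43.6 kHz > fs/2 = 23.2 kHz, folds to fs − 43.6 kHz = 2.8 kHz.
164.2 kHz mod fs = 25 kHz.
25 kHz > fs/2 = 23.2 kHz, folds to fs − 25 kHz = 21.4 kHz.
91.1 kHz mod fs = 44.7 kHz.
44.7 kHz > fs/2 = 23.2 kHz, folds to fs − 44.7 kHz = 1.7 kHz.
113.6 kHz mod fs = 20.8 kHz.
20.8 kHz ≤ fs/2 = 23.2 kHz, appears at 20.8 kHz.
48.1 kHz and 91.1 kHz both map to 1.7 kHz.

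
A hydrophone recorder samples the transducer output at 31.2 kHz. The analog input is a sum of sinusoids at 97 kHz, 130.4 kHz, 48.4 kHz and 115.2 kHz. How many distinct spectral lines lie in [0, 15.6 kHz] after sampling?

4

fs/2 = 15.6 kHz.
97 kHz mod fs = 3.4 kHz.
3.4 kHz ≤ fs/2 = 15.6 kHz, appears at 3.4 kHz.
130.4 kHz mod fs = 5.6 kHz.
5.6 kHz ≤ fs/2 = 15.6 kHz, appears at 5.6 kHz.
48.4 kHz mod fs = 17.2 kHz.
17.2 kHz > fs/2 = 15.6 kHz, folds to fs − 17.2 kHz = 14 kHz.
115.2 kHz mod fs = 21.6 kHz.
21.6 kHz > fs/2 = 15.6 kHz, folds to fs − 21.6 kHz = 9.6 kHz.
Distinct values: {3.4 kHz, 5.6 kHz, 9.6 kHz, 14 kHz} → 4.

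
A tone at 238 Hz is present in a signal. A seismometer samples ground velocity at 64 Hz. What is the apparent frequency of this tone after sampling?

238 Hz mod fs = 46 Hz.
46 Hz > fs/2 = 32 Hz, folds to fs − 46 Hz = 18 Hz.

18 Hz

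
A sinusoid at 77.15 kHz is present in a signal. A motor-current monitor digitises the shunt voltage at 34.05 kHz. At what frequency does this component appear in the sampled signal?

9.05 kHz

77.15 kHz mod fs = 9.05 kHz.
9.05 kHz ≤ fs/2 = 17.025 kHz, appears at 9.05 kHz.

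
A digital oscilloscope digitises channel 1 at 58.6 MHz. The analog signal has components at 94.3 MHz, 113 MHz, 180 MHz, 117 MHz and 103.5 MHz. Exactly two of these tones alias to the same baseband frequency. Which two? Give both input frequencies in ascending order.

113 MHz, 180 MHz

fs/2 = 29.3 MHz.
94.3 MHz mod fs = 35.7 MHz.
35.7 MHz > fs/2 = 29.3 MHz, folds to fs − 35.7 MHz = 22.9 MHz.
113 MHz mod fs = 54.4 MHz.
54.4 MHz > fs/2 = 29.3 MHz, folds to fs − 54.4 MHz = 4.2 MHz.
180 MHz mod fs = 4.2 MHz.
4.2 MHz ≤ fs/2 = 29.3 MHz, appears at 4.2 MHz.
117 MHz mod fs = 58.4 MHz.
58.4 MHz > fs/2 = 29.3 MHz, folds to fs − 58.4 MHz = 0.2 MHz.
103.5 MHz mod fs = 44.9 MHz.
44.9 MHz > fs/2 = 29.3 MHz, folds to fs − 44.9 MHz = 13.7 MHz.
113 MHz and 180 MHz both map to 4.2 MHz.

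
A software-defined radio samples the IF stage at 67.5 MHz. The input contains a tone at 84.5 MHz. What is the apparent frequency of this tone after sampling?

84.5 MHz mod fs = 17 MHz.
17 MHz ≤ fs/2 = 33.75 MHz, appears at 17 MHz.

17 MHz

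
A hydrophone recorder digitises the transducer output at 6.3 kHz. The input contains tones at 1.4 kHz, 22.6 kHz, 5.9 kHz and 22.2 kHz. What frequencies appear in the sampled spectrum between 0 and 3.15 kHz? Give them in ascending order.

fs/2 = 3.15 kHz.
1.4 kHz ≤ fs/2 = 3.15 kHz, passes unchanged.
22.6 kHz mod fs = 3.7 kHz.
3.7 kHz > fs/2 = 3.15 kHz, folds to fs − 3.7 kHz = 2.6 kHz.
5.9 kHz > fs/2 = 3.15 kHz, folds to fs − 5.9 kHz = 0.4 kHz.
22.2 kHz mod fs = 3.3 kHz.
3.3 kHz > fs/2 = 3.15 kHz, folds to fs − 3.3 kHz = 3 kHz.
Distinct values: {0.4 kHz, 1.4 kHz, 2.6 kHz, 3 kHz}.

0.4 kHz, 1.4 kHz, 2.6 kHz, 3 kHz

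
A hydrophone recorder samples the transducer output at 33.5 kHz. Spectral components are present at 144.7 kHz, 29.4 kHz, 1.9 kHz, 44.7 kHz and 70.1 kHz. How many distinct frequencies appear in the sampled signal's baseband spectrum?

5

fs/2 = 16.75 kHz.
144.7 kHz mod fs = 10.7 kHz.
10.7 kHz ≤ fs/2 = 16.75 kHz, appears at 10.7 kHz.
29.4 kHz > fs/2 = 16.75 kHz, folds to fs − 29.4 kHz = 4.1 kHz.
1.9 kHz ≤ fs/2 = 16.75 kHz, passes unchanged.
44.7 kHz mod fs = 11.2 kHz.
11.2 kHz ≤ fs/2 = 16.75 kHz, appears at 11.2 kHz.
70.1 kHz mod fs = 3.1 kHz.
3.1 kHz ≤ fs/2 = 16.75 kHz, appears at 3.1 kHz.
Distinct values: {1.9 kHz, 3.1 kHz, 4.1 kHz, 10.7 kHz, 11.2 kHz} → 5.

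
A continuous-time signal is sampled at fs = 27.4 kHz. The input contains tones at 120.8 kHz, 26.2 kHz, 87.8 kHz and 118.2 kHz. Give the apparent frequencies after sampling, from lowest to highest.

1.2 kHz, 5.6 kHz, 8.6 kHz, 11.2 kHz

fs/2 = 13.7 kHz.
120.8 kHz mod fs = 11.2 kHz.
11.2 kHz ≤ fs/2 = 13.7 kHz, appears at 11.2 kHz.
26.2 kHz > fs/2 = 13.7 kHz, folds to fs − 26.2 kHz = 1.2 kHz.
87.8 kHz mod fs = 5.6 kHz.
5.6 kHz ≤ fs/2 = 13.7 kHz, appears at 5.6 kHz.
118.2 kHz mod fs = 8.6 kHz.
8.6 kHz ≤ fs/2 = 13.7 kHz, appears at 8.6 kHz.
Distinct values: {1.2 kHz, 5.6 kHz, 8.6 kHz, 11.2 kHz}.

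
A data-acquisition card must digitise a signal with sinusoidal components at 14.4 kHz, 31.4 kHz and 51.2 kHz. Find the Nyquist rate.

102.4 kHz

Highest-frequency component: 51.2 kHz.
Nyquist rate = 2 × 51.2 kHz = 102.4 kHz.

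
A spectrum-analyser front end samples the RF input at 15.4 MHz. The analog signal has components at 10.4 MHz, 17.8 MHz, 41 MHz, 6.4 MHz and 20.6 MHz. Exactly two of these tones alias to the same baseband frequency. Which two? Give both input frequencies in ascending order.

fs/2 = 7.7 MHz.
10.4 MHz > fs/2 = 7.7 MHz, folds to fs − 10.4 MHz = 5 MHz.
17.8 MHz mod fs = 2.4 MHz.
2.4 MHz ≤ fs/2 = 7.7 MHz, appears at 2.4 MHz.
41 MHz mod fs = 10.2 MHz.
10.2 MHz > fs/2 = 7.7 MHz, folds to fs − 10.2 MHz = 5.2 MHz.
6.4 MHz ≤ fs/2 = 7.7 MHz, passes unchanged.
20.6 MHz mod fs = 5.2 MHz.
5.2 MHz ≤ fs/2 = 7.7 MHz, appears at 5.2 MHz.
20.6 MHz and 41 MHz both map to 5.2 MHz.

20.6 MHz, 41 MHz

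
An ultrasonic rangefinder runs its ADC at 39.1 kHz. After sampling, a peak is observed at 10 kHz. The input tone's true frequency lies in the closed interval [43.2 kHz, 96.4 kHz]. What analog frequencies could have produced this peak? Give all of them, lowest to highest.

49.1 kHz, 68.2 kHz, 88.2 kHz

Frequencies that alias to 10 kHz are k·fs ± 10 kHz for integer k ≥ 0.
k=0: 10 kHz.
k=1: 29.1 kHz, 49.1 kHz.
k=2: 68.2 kHz, 88.2 kHz.
k=3: 107.3 kHz, 127.3 kHz.
Within [43.2 kHz, 96.4 kHz]: 49.1 kHz, 68.2 kHz, 88.2 kHz.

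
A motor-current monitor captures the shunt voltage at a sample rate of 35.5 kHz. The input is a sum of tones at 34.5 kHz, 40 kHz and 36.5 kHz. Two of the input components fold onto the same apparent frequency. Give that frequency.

fs/2 = 17.75 kHz.
34.5 kHz > fs/2 = 17.75 kHz, folds to fs − 34.5 kHz = 1 kHz.
40 kHz mod fs = 4.5 kHz.
4.5 kHz ≤ fs/2 = 17.75 kHz, appears at 4.5 kHz.
36.5 kHz mod fs = 1 kHz.
1 kHz ≤ fs/2 = 17.75 kHz, appears at 1 kHz.
34.5 kHz and 36.5 kHz both map to 1 kHz.

1 kHz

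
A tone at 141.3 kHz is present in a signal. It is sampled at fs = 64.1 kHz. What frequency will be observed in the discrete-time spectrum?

13.1 kHz

141.3 kHz mod fs = 13.1 kHz.
13.1 kHz ≤ fs/2 = 32.05 kHz, appears at 13.1 kHz.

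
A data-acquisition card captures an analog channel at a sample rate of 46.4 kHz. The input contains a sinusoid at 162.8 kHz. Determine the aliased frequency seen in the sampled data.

162.8 kHz mod fs = 23.6 kHz.
23.6 kHz > fs/2 = 23.2 kHz, folds to fs − 23.6 kHz = 22.8 kHz.

22.8 kHz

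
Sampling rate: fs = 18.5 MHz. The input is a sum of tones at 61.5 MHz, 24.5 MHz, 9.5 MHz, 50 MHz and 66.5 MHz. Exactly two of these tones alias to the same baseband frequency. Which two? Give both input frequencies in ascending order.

fs/2 = 9.25 MHz.
61.5 MHz mod fs = 6 MHz.
6 MHz ≤ fs/2 = 9.25 MHz, appears at 6 MHz.
24.5 MHz mod fs = 6 MHz.
6 MHz ≤ fs/2 = 9.25 MHz, appears at 6 MHz.
9.5 MHz > fs/2 = 9.25 MHz, folds to fs − 9.5 MHz = 9 MHz.
50 MHz mod fs = 13 MHz.
13 MHz > fs/2 = 9.25 MHz, folds to fs − 13 MHz = 5.5 MHz.
66.5 MHz mod fs = 11 MHz.
11 MHz > fs/2 = 9.25 MHz, folds to fs − 11 MHz = 7.5 MHz.
24.5 MHz and 61.5 MHz both map to 6 MHz.

24.5 MHz, 61.5 MHz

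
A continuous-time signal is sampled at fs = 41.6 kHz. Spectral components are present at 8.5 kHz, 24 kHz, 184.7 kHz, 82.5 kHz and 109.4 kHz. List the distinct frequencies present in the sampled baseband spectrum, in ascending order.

0.7 kHz, 8.5 kHz, 15.4 kHz, 17.6 kHz, 18.3 kHz

fs/2 = 20.8 kHz.
8.5 kHz ≤ fs/2 = 20.8 kHz, passes unchanged.
24 kHz > fs/2 = 20.8 kHz, folds to fs − 24 kHz = 17.6 kHz.
184.7 kHz mod fs = 18.3 kHz.
18.3 kHz ≤ fs/2 = 20.8 kHz, appears at 18.3 kHz.
82.5 kHz mod fs = 40.9 kHz.
40.9 kHz > fs/2 = 20.8 kHz, folds to fs − 40.9 kHz = 0.7 kHz.
109.4 kHz mod fs = 26.2 kHz.
26.2 kHz > fs/2 = 20.8 kHz, folds to fs − 26.2 kHz = 15.4 kHz.
Distinct values: {0.7 kHz, 8.5 kHz, 15.4 kHz, 17.6 kHz, 18.3 kHz}.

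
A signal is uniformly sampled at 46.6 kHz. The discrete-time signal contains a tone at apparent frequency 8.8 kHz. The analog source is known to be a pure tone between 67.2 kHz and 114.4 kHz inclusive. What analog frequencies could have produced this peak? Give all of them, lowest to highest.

Frequencies that alias to 8.8 kHz are k·fs ± 8.8 kHz for integer k ≥ 0.
k=0: 8.8 kHz.
k=1: 37.8 kHz, 55.4 kHz.
k=2: 84.4 kHz, 102 kHz.
k=3: 131 kHz, 148.6 kHz.
Within [67.2 kHz, 114.4 kHz]: 84.4 kHz, 102 kHz.

84.4 kHz, 102 kHz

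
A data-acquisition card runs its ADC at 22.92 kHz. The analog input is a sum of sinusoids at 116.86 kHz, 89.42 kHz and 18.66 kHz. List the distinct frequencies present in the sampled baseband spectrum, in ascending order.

2.26 kHz, 4.26 kHz

fs/2 = 11.46 kHz.
116.86 kHz mod fs = 2.26 kHz.
2.26 kHz ≤ fs/2 = 11.46 kHz, appears at 2.26 kHz.
89.42 kHz mod fs = 20.66 kHz.
20.66 kHz > fs/2 = 11.46 kHz, folds to fs − 20.66 kHz = 2.26 kHz.
18.66 kHz > fs/2 = 11.46 kHz, folds to fs − 18.66 kHz = 4.26 kHz.
Distinct values: {2.26 kHz, 4.26 kHz}.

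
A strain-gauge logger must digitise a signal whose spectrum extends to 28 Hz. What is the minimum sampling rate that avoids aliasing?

Nyquist rate = 2 × 28 Hz = 56 Hz.

56 Hz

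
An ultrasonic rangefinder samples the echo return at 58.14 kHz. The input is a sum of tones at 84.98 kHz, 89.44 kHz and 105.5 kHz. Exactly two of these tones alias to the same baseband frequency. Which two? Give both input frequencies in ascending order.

fs/2 = 29.07 kHz.
84.98 kHz mod fs = 26.84 kHz.
26.84 kHz ≤ fs/2 = 29.07 kHz, appears at 26.84 kHz.
89.44 kHz mod fs = 31.3 kHz.
31.3 kHz > fs/2 = 29.07 kHz, folds to fs − 31.3 kHz = 26.84 kHz.
105.5 kHz mod fs = 47.36 kHz.
47.36 kHz > fs/2 = 29.07 kHz, folds to fs − 47.36 kHz = 10.78 kHz.
84.98 kHz and 89.44 kHz both map to 26.84 kHz.

84.98 kHz, 89.44 kHz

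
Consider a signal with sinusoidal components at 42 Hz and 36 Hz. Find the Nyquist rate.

84 Hz

Highest-frequency component: 42 Hz.
Nyquist rate = 2 × 42 Hz = 84 Hz.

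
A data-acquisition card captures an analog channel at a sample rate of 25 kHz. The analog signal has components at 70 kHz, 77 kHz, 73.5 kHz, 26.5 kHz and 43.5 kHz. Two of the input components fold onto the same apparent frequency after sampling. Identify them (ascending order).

fs/2 = 12.5 kHz.
70 kHz mod fs = 20 kHz.
20 kHz > fs/2 = 12.5 kHz, folds to fs − 20 kHz = 5 kHz.
77 kHz mod fs = 2 kHz.
2 kHz ≤ fs/2 = 12.5 kHz, appears at 2 kHz.
73.5 kHz mod fs = 23.5 kHz.
23.5 kHz > fs/2 = 12.5 kHz, folds to fs − 23.5 kHz = 1.5 kHz.
26.5 kHz mod fs = 1.5 kHz.
1.5 kHz ≤ fs/2 = 12.5 kHz, appears at 1.5 kHz.
43.5 kHz mod fs = 18.5 kHz.
18.5 kHz > fs/2 = 12.5 kHz, folds to fs − 18.5 kHz = 6.5 kHz.
26.5 kHz and 73.5 kHz both map to 1.5 kHz.

26.5 kHz, 73.5 kHz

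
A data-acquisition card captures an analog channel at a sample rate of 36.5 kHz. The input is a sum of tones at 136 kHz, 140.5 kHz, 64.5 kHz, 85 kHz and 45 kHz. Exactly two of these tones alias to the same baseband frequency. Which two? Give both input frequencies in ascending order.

fs/2 = 18.25 kHz.
136 kHz mod fs = 26.5 kHz.
26.5 kHz > fs/2 = 18.25 kHz, folds to fs − 26.5 kHz = 10 kHz.
140.5 kHz mod fs = 31 kHz.
31 kHz > fs/2 = 18.25 kHz, folds to fs − 31 kHz = 5.5 kHz.
64.5 kHz mod fs = 28 kHz.
28 kHz > fs/2 = 18.25 kHz, folds to fs − 28 kHz = 8.5 kHz.
85 kHz mod fs = 12 kHz.
12 kHz ≤ fs/2 = 18.25 kHz, appears at 12 kHz.
45 kHz mod fs = 8.5 kHz.
8.5 kHz ≤ fs/2 = 18.25 kHz, appears at 8.5 kHz.
45 kHz and 64.5 kHz both map to 8.5 kHz.

45 kHz, 64.5 kHz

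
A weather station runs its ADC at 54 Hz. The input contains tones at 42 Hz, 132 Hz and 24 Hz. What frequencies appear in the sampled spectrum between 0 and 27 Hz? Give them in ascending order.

12 Hz, 24 Hz

fs/2 = 27 Hz.
42 Hz > fs/2 = 27 Hz, folds to fs − 42 Hz = 12 Hz.
132 Hz mod fs = 24 Hz.
24 Hz ≤ fs/2 = 27 Hz, appears at 24 Hz.
24 Hz ≤ fs/2 = 27 Hz, passes unchanged.
Distinct values: {12 Hz, 24 Hz}.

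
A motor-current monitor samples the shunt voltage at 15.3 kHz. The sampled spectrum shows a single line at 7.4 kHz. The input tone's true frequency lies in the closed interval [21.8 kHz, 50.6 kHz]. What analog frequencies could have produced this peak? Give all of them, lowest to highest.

22.7 kHz, 23.2 kHz, 38 kHz, 38.5 kHz

Frequencies that alias to 7.4 kHz are k·fs ± 7.4 kHz for integer k ≥ 0.
k=0: 7.4 kHz.
k=1: 7.9 kHz, 22.7 kHz.
k=2: 23.2 kHz, 38 kHz.
k=3: 38.5 kHz, 53.3 kHz.
k=4: 53.8 kHz, 68.6 kHz.
Within [21.8 kHz, 50.6 kHz]: 22.7 kHz, 23.2 kHz, 38 kHz, 38.5 kHz.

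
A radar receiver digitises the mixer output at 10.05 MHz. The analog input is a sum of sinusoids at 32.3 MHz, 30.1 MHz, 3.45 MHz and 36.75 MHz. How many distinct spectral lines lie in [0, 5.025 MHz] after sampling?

fs/2 = 5.025 MHz.
32.3 MHz mod fs = 2.15 MHz.
2.15 MHz ≤ fs/2 = 5.025 MHz, appears at 2.15 MHz.
30.1 MHz mod fs = 10 MHz.
10 MHz > fs/2 = 5.025 MHz, folds to fs − 10 MHz = 0.05 MHz.
3.45 MHz ≤ fs/2 = 5.025 MHz, passes unchanged.
36.75 MHz mod fs = 6.6 MHz.
6.6 MHz > fs/2 = 5.025 MHz, folds to fs − 6.6 MHz = 3.45 MHz.
Distinct values: {0.05 MHz, 2.15 MHz, 3.45 MHz} → 3.

3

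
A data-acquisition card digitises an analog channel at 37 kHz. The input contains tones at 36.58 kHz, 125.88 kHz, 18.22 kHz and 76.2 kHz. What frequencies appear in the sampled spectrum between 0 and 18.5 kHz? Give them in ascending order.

fs/2 = 18.5 kHz.
36.58 kHz > fs/2 = 18.5 kHz, folds to fs − 36.58 kHz = 0.42 kHz.
125.88 kHz mod fs = 14.88 kHz.
14.88 kHz ≤ fs/2 = 18.5 kHz, appears at 14.88 kHz.
18.22 kHz ≤ fs/2 = 18.5 kHz, passes unchanged.
76.2 kHz mod fs = 2.2 kHz.
2.2 kHz ≤ fs/2 = 18.5 kHz, appears at 2.2 kHz.
Distinct values: {0.42 kHz, 2.2 kHz, 14.88 kHz, 18.22 kHz}.

0.42 kHz, 2.2 kHz, 14.88 kHz, 18.22 kHz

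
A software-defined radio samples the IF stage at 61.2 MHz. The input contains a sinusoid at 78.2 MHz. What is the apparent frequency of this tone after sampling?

78.2 MHz mod fs = 17 MHz.
17 MHz ≤ fs/2 = 30.6 MHz, appears at 17 MHz.

17 MHz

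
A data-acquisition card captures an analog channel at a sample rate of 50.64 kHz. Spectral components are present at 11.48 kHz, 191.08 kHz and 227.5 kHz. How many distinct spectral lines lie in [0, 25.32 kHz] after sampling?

fs/2 = 25.32 kHz.
11.48 kHz ≤ fs/2 = 25.32 kHz, passes unchanged.
191.08 kHz mod fs = 39.16 kHz.
39.16 kHz > fs/2 = 25.32 kHz, folds to fs − 39.16 kHz = 11.48 kHz.
227.5 kHz mod fs = 24.94 kHz.
24.94 kHz ≤ fs/2 = 25.32 kHz, appears at 24.94 kHz.
Distinct values: {11.48 kHz, 24.94 kHz} → 2.

2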